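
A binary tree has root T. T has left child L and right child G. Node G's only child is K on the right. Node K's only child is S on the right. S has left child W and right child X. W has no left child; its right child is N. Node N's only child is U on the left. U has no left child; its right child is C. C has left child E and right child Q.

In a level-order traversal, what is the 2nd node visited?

Level-order visits nodes level by level from the root, left to right within each level.
Level 0: T
Level 1: L, G
Level 2: K
Level 3: S
Level 4: W, X
Level 5: N
Level 6: U
Level 7: C
Level 8: E, Q
Full level-order sequence: T, L, G, K, S, W, X, N, U, C, E, Q.

L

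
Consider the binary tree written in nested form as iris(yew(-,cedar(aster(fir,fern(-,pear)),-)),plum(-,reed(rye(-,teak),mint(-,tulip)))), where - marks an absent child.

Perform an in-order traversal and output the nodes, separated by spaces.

In-order visits the left subtree, then the node, then the right subtree.
At iris: go left to yew.
  At yew: no left child.
  Visit yew.
  At yew: go right to cedar.
    At cedar: go left to aster.
      At aster: go left to fir.
        fir is a leaf — visit fir.
      Visit aster.
      At aster: go right to fern.
        At fern: no left child.
        Visit fern.
        At fern: go right to pear.
          pear is a leaf — visit pear.
    Visit cedar.
    At cedar: no right child.
Visit iris.
At iris: go right to plum.
  At plum: no left child.
  Visit plum.
  At plum: go right to reed.
    At reed: go left to rye.
      At rye: no left child.
      Visit rye.
      At rye: go right to teak.
        teak is a leaf — visit teak.
    Visit reed.
    At reed: go right to mint.
      At mint: no left child.
      Visit mint.
      At mint: go right to tulip.
        tulip is a leaf — visit tulip.

yew fir aster fern pear cedar iris plum rye teak reed mint tulip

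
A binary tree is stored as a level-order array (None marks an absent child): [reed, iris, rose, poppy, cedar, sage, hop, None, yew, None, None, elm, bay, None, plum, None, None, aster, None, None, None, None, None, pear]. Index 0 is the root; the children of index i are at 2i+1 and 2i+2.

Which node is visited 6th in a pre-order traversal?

cedar

Pre-order visits the node, then its left subtree, then its right subtree.
Visit reed.
At reed: go left to iris.
  Visit iris.
  At iris: go left to poppy.
    Visit poppy.
    At poppy: no left child.
    At poppy: go right to yew.
      Visit yew.
      At yew: go left to aster.
        aster is a leaf — visit aster.
      At yew: no right child.
  At iris: go right to cedar.
    cedar is a leaf — visit cedar.
At reed: go right to rose.
  Visit rose.
  At rose: go left to sage.
    Visit sage.
    At sage: go left to elm.
      Visit elm.
      At elm: go left to pear.
        pear is a leaf — visit pear.
      At elm: no right child.
    At sage: go right to bay.
      bay is a leaf — visit bay.
  At rose: go right to hop.
    Visit hop.
    At hop: no left child.
    At hop: go right to plum.
      plum is a leaf — visit plum.
Full pre-order sequence: reed, iris, poppy, yew, aster, cedar, rose, sage, elm, pear, bay, hop, plum.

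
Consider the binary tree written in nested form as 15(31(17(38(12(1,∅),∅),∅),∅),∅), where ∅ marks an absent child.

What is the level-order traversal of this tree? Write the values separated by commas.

Level-order visits nodes level by level from the root, left to right within each level.
Level 0: 15
Level 1: 31
Level 2: 17
Level 3: 38
Level 4: 12
Level 5: 1

15, 31, 17, 38, 12, 1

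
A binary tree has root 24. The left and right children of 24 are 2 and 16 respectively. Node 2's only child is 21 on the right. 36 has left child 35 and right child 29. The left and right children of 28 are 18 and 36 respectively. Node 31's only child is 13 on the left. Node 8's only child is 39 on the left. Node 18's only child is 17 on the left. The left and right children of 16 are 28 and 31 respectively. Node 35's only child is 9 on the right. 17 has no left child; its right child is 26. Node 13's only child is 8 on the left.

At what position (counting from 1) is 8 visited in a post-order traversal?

Post-order visits the left subtree, then the right subtree, then the node.
At 24: go left to 2.
  At 2: no left child.
  At 2: go right to 21.
    21 is a leaf — visit 21.
  Visit 2.
At 24: go right to 16.
  At 16: go left to 28.
    At 28: go left to 18.
      At 18: go left to 17.
        At 17: no left child.
        At 17: go right to 26.
          26 is a leaf — visit 26.
        Visit 17.
      At 18: no right child.
      Visit 18.
    At 28: go right to 36.
      At 36: go left to 35.
        At 35: no left child.
        At 35: go right to 9.
          9 is a leaf — visit 9.
        Visit 35.
      At 36: go right to 29.
        29 is a leaf — visit 29.
      Visit 36.
    Visit 28.
  At 16: go right to 31.
    At 31: go left to 13.
      At 13: go left to 8.
        At 8: go left to 39.
          39 is a leaf — visit 39.
        At 8: no right child.
        Visit 8.
      At 13: no right child.
      Visit 13.
    At 31: no right child.
    Visit 31.
  Visit 16.
Visit 24.
Full post-order sequence: 21, 2, 26, 17, 18, 9, 35, 29, 36, 28, 39, 8, 13, 31, 16, 24.

12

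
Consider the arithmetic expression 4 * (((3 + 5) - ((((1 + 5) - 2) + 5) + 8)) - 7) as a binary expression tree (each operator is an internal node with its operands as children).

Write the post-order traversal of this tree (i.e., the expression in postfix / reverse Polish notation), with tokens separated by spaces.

4 3 5 + 1 5 + 2 - 5 + 8 + - 7 - *

Post-order on an expression tree gives postfix notation: for each operator, emit left operand, right operand, then the operator.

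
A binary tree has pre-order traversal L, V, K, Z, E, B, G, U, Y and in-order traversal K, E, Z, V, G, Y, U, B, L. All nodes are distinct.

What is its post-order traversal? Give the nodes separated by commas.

E, Z, K, Y, U, G, B, V, L

The first element of pre-order is the root; it splits in-order into left and right subtrees.
Root L: left subtree has 8 nodes {K, E, Z, V, G, Y, U, B}, right has 0 { }.
  Root V: left subtree has 3 nodes {K, E, Z}, right has 4 {G, Y, U, B}.
    Root K: left subtree has 0 nodes { }, right has 2 {E, Z}.
      Root Z: left subtree has 1 node {E}, right has 0 { }.
    Root B: left subtree has 3 nodes {G, Y, U}, right has 0 { }.
      Root G: left subtree has 0 nodes { }, right has 2 {Y, U}.
        Root U: left subtree has 1 node {Y}, right has 0 { }.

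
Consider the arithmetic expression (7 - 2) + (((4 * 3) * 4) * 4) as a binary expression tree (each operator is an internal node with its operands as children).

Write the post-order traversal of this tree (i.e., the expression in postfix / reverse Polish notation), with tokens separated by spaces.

Post-order on an expression tree gives postfix notation: for each operator, emit left operand, right operand, then the operator.

7 2 - 4 3 * 4 * 4 * +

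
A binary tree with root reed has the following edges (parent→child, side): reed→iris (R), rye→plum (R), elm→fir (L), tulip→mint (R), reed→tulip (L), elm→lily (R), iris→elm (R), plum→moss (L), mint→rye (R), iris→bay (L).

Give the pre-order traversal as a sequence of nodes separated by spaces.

reed tulip mint rye plum moss iris bay elm fir lily

Pre-order visits the node, then its left subtree, then its right subtree.
Visit reed.
At reed: go left to tulip.
  Visit tulip.
  At tulip: no left child.
  At tulip: go right to mint.
    Visit mint.
    At mint: no left child.
    At mint: go right to rye.
      Visit rye.
      At rye: no left child.
      At rye: go right to plum.
        Visit plum.
        At plum: go left to moss.
          moss is a leaf — visit moss.
        At plum: no right child.
At reed: go right to iris.
  Visit iris.
  At iris: go left to bay.
    bay is a leaf — visit bay.
  At iris: go right to elm.
    Visit elm.
    At elm: go left to fir.
      fir is a leaf — visit fir.
    At elm: go right to lily.
      lily is a leaf — visit lily.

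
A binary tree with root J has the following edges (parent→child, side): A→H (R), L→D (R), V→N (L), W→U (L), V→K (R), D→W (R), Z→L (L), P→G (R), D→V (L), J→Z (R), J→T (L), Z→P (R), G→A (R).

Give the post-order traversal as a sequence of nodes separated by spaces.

Post-order visits the left subtree, then the right subtree, then the node.
At J: go left to T.
  T is a leaf — visit T.
At J: go right to Z.
  At Z: go left to L.
    At L: no left child.
    At L: go right to D.
      At D: go left to V.
        At V: go left to N.
          N is a leaf — visit N.
        At V: go right to K.
          K is a leaf — visit K.
        Visit V.
      At D: go right to W.
        At W: go left to U.
          U is a leaf — visit U.
        At W: no right child.
        Visit W.
      Visit D.
    Visit L.
  At Z: go right to P.
    At P: no left child.
    At P: go right to G.
      At G: no left child.
      At G: go right to A.
        At A: no left child.
        At A: go right to H.
          H is a leaf — visit H.
        Visit A.
      Visit G.
    Visit P.
  Visit Z.
Visit J.

T N K V U W D L H A G P Z J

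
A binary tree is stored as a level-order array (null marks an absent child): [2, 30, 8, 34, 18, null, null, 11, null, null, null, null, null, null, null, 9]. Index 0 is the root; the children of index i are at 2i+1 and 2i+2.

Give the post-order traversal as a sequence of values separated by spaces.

Post-order visits the left subtree, then the right subtree, then the node.
At 2: go left to 30.
  At 30: go left to 34.
    At 34: go left to 11.
      At 11: go left to 9.
        9 is a leaf — visit 9.
      At 11: no right child.
      Visit 11.
    At 34: no right child.
    Visit 34.
  At 30: go right to 18.
    18 is a leaf — visit 18.
  Visit 30.
At 2: go right to 8.
  8 is a leaf — visit 8.
Visit 2.

9 11 34 18 30 8 2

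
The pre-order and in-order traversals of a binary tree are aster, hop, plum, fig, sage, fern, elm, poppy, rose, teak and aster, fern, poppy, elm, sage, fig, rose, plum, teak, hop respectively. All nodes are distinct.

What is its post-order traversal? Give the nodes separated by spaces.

The first element of pre-order is the root; it splits in-order into left and right subtrees.
Root aster: left subtree has 0 nodes { }, right has 9 {fern, poppy, elm, sage, fig, rose, plum, teak, hop}.
  Root hop: left subtree has 8 nodes {fern, poppy, elm, sage, fig, rose, plum, teak}, right has 0 { }.
    Root plum: left subtree has 6 nodes {fern, poppy, elm, sage, fig, rose}, right has 1 {teak}.
      Root fig: left subtree has 4 nodes {fern, poppy, elm, sage}, right has 1 {rose}.
        Root sage: left subtree has 3 nodes {fern, poppy, elm}, right has 0 { }.
          Root fern: left subtree has 0 nodes { }, right has 2 {poppy, elm}.
            Root elm: left subtree has 1 node {poppy}, right has 0 { }.

poppy elm fern sage rose fig teak plum hop aster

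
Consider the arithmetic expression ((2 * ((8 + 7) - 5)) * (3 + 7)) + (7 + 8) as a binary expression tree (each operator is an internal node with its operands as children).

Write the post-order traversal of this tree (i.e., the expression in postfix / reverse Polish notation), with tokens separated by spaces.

Post-order on an expression tree gives postfix notation: for each operator, emit left operand, right operand, then the operator.

2 8 7 + 5 - * 3 7 + * 7 8 + +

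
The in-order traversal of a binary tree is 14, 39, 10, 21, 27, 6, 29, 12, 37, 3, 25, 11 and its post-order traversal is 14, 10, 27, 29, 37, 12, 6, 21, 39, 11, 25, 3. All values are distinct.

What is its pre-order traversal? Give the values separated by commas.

The last element of post-order is the root; it splits in-order into left and right subtrees.
Root 3: left subtree has 9 nodes {14, 39, 10, 21, 27, 6, 29, 12, 37}, right has 2 {25, 11}.
  Root 39: left subtree has 1 node {14}, right has 7 {10, 21, 27, 6, 29, 12, 37}.
    Root 21: left subtree has 1 node {10}, right has 5 {27, 6, 29, 12, 37}.
      Root 6: left subtree has 1 node {27}, right has 3 {29, 12, 37}.
        Root 12: left subtree has 1 node {29}, right has 1 {37}.
  Root 25: left subtree has 0 nodes { }, right has 1 {11}.

3, 39, 14, 21, 10, 6, 27, 12, 29, 37, 25, 11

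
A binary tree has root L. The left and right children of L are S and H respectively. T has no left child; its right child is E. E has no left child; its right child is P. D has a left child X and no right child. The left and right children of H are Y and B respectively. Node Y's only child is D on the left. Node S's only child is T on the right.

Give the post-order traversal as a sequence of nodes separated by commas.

P, E, T, S, X, D, Y, B, H, L

Post-order visits the left subtree, then the right subtree, then the node.
At L: go left to S.
  At S: no left child.
  At S: go right to T.
    At T: no left child.
    At T: go right to E.
      At E: no left child.
      At E: go right to P.
        P is a leaf — visit P.
      Visit E.
    Visit T.
  Visit S.
At L: go right to H.
  At H: go left to Y.
    At Y: go left to D.
      At D: go left to X.
        X is a leaf — visit X.
      At D: no right child.
      Visit D.
    At Y: no right child.
    Visit Y.
  At H: go right to B.
    B is a leaf — visit B.
  Visit H.
Visit L.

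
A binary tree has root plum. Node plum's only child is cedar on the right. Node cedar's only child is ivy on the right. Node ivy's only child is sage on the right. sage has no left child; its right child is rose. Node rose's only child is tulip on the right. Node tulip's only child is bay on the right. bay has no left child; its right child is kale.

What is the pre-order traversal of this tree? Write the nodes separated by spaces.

plum cedar ivy sage rose tulip bay kale

Pre-order visits the node, then its left subtree, then its right subtree.
Visit plum.
At plum: no left child.
At plum: go right to cedar.
  Visit cedar.
  At cedar: no left child.
  At cedar: go right to ivy.
    Visit ivy.
    At ivy: no left child.
    At ivy: go right to sage.
      Visit sage.
      At sage: no left child.
      At sage: go right to rose.
        Visit rose.
        At rose: no left child.
        At rose: go right to tulip.
          Visit tulip.
          At tulip: no left child.
          At tulip: go right to bay.
            Visit bay.
            At bay: no left child.
            At bay: go right to kale.
              kale is a leaf — visit kale.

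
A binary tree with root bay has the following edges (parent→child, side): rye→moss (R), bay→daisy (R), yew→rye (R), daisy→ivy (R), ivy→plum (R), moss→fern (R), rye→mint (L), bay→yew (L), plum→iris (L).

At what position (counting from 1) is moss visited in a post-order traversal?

Post-order visits the left subtree, then the right subtree, then the node.
At bay: go left to yew.
  At yew: no left child.
  At yew: go right to rye.
    At rye: go left to mint.
      mint is a leaf — visit mint.
    At rye: go right to moss.
      At moss: no left child.
      At moss: go right to fern.
        fern is a leaf — visit fern.
      Visit moss.
    Visit rye.
  Visit yew.
At bay: go right to daisy.
  At daisy: no left child.
  At daisy: go right to ivy.
    At ivy: no left child.
    At ivy: go right to plum.
      At plum: go left to iris.
        iris is a leaf — visit iris.
      At plum: no right child.
      Visit plum.
    Visit ivy.
  Visit daisy.
Visit bay.
Full post-order sequence: mint, fern, moss, rye, yew, iris, plum, ivy, daisy, bay.

3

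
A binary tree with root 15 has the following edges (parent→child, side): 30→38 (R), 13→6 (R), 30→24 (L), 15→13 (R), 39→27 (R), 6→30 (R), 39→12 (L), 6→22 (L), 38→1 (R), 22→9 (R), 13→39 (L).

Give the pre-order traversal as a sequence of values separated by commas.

15, 13, 39, 12, 27, 6, 22, 9, 30, 24, 38, 1

Pre-order visits the node, then its left subtree, then its right subtree.
Visit 15.
At 15: no left child.
At 15: go right to 13.
  Visit 13.
  At 13: go left to 39.
    Visit 39.
    At 39: go left to 12.
      12 is a leaf — visit 12.
    At 39: go right to 27.
      27 is a leaf — visit 27.
  At 13: go right to 6.
    Visit 6.
    At 6: go left to 22.
      Visit 22.
      At 22: no left child.
      At 22: go right to 9.
        9 is a leaf — visit 9.
    At 6: go right to 30.
      Visit 30.
      At 30: go left to 24.
        24 is a leaf — visit 24.
      At 30: go right to 38.
        Visit 38.
        At 38: no left child.
        At 38: go right to 1.
          1 is a leaf — visit 1.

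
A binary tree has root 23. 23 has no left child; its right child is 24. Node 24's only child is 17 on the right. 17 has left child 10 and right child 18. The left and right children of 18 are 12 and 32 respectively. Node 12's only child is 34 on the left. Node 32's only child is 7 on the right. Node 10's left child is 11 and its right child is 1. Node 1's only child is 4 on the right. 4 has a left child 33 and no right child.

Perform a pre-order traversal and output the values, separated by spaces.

Pre-order visits the node, then its left subtree, then its right subtree.
Visit 23.
At 23: no left child.
At 23: go right to 24.
  Visit 24.
  At 24: no left child.
  At 24: go right to 17.
    Visit 17.
    At 17: go left to 10.
      Visit 10.
      At 10: go left to 11.
        11 is a leaf — visit 11.
      At 10: go right to 1.
        Visit 1.
        At 1: no left child.
        At 1: go right to 4.
          Visit 4.
          At 4: go left to 33.
            33 is a leaf — visit 33.
          At 4: no right child.
    At 17: go right to 18.
      Visit 18.
      At 18: go left to 12.
        Visit 12.
        At 12: go left to 34.
          34 is a leaf — visit 34.
        At 12: no right child.
      At 18: go right to 32.
        Visit 32.
        At 32: no left child.
        At 32: go right to 7.
          7 is a leaf — visit 7.

23 24 17 10 11 1 4 33 18 12 34 32 7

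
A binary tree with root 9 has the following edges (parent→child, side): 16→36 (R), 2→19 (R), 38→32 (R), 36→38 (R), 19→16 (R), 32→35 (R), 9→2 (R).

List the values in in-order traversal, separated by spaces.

9 2 19 16 36 38 32 35

In-order visits the left subtree, then the node, then the right subtree.
At 9: no left child.
Visit 9.
At 9: go right to 2.
  At 2: no left child.
  Visit 2.
  At 2: go right to 19.
    At 19: no left child.
    Visit 19.
    At 19: go right to 16.
      At 16: no left child.
      Visit 16.
      At 16: go right to 36.
        At 36: no left child.
        Visit 36.
        At 36: go right to 38.
          At 38: no left child.
          Visit 38.
          At 38: go right to 32.
            At 32: no left child.
            Visit 32.
            At 32: go right to 35.
              35 is a leaf — visit 35.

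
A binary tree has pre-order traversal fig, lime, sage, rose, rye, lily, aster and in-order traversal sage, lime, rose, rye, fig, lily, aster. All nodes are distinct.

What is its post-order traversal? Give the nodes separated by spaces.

sage rye rose lime aster lily fig

The first element of pre-order is the root; it splits in-order into left and right subtrees.
Root fig: left subtree has 4 nodes {sage, lime, rose, rye}, right has 2 {lily, aster}.
  Root lime: left subtree has 1 node {sage}, right has 2 {rose, rye}.
    Root rose: left subtree has 0 nodes { }, right has 1 {rye}.
  Root lily: left subtree has 0 nodes { }, right has 1 {aster}.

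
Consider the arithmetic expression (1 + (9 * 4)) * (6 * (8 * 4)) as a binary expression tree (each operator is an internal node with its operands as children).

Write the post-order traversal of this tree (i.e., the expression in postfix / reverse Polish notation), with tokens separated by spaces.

Post-order on an expression tree gives postfix notation: for each operator, emit left operand, right operand, then the operator.

1 9 4 * + 6 8 4 * * *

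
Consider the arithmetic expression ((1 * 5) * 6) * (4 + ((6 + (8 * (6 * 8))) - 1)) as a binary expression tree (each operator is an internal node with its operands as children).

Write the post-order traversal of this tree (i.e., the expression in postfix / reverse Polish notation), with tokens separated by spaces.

Post-order on an expression tree gives postfix notation: for each operator, emit left operand, right operand, then the operator.

1 5 * 6 * 4 6 8 6 8 * * + 1 - + *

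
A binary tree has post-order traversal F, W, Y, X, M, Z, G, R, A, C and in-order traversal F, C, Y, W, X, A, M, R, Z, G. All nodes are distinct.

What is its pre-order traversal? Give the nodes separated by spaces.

The last element of post-order is the root; it splits in-order into left and right subtrees.
Root C: left subtree has 1 node {F}, right has 8 {Y, W, X, A, M, R, Z, G}.
  Root A: left subtree has 3 nodes {Y, W, X}, right has 4 {M, R, Z, G}.
    Root X: left subtree has 2 nodes {Y, W}, right has 0 { }.
      Root Y: left subtree has 0 nodes { }, right has 1 {W}.
    Root R: left subtree has 1 node {M}, right has 2 {Z, G}.
      Root G: left subtree has 1 node {Z}, right has 0 { }.

C F A X Y W R M G Z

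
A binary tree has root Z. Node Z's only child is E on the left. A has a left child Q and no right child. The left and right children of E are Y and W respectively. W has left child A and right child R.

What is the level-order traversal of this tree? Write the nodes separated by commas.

Z, E, Y, W, A, R, Q

Level-order visits nodes level by level from the root, left to right within each level.
Level 0: Z
Level 1: E
Level 2: Y, W
Level 3: A, R
Level 4: Q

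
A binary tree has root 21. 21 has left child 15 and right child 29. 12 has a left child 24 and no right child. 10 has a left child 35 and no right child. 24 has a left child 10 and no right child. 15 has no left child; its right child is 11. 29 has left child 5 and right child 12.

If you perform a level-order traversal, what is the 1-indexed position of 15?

2

Level-order visits nodes level by level from the root, left to right within each level.
Level 0: 21
Level 1: 15, 29
Level 2: 11, 5, 12
Level 3: 24
Level 4: 10
Level 5: 35
Full level-order sequence: 21, 15, 29, 11, 5, 12, 24, 10, 35.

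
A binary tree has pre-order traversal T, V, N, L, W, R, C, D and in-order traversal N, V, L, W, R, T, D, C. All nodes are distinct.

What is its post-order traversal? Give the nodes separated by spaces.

N R W L V D C T

The first element of pre-order is the root; it splits in-order into left and right subtrees.
Root T: left subtree has 5 nodes {N, V, L, W, R}, right has 2 {D, C}.
  Root V: left subtree has 1 node {N}, right has 3 {L, W, R}.
    Root L: left subtree has 0 nodes { }, right has 2 {W, R}.
      Root W: left subtree has 0 nodes { }, right has 1 {R}.
  Root C: left subtree has 1 node {D}, right has 0 { }.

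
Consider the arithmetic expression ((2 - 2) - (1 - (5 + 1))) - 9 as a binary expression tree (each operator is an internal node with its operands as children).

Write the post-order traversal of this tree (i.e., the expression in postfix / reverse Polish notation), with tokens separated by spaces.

Post-order on an expression tree gives postfix notation: for each operator, emit left operand, right operand, then the operator.

2 2 - 1 5 1 + - - 9 -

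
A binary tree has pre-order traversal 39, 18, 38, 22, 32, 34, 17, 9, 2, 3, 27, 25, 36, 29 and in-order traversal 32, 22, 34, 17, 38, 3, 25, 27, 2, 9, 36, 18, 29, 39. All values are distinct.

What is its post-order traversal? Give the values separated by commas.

32, 17, 34, 22, 25, 27, 3, 2, 36, 9, 38, 29, 18, 39

The first element of pre-order is the root; it splits in-order into left and right subtrees.
Root 39: left subtree has 13 nodes {32, 22, 34, 17, 38, 3, 25, 27, 2, 9, 36, 18, 29}, right has 0 { }.
  Root 18: left subtree has 11 nodes {32, 22, 34, 17, 38, 3, 25, 27, 2, 9, 36}, right has 1 {29}.
    Root 38: left subtree has 4 nodes {32, 22, 34, 17}, right has 6 {3, 25, 27, 2, 9, 36}.
      Root 22: left subtree has 1 node {32}, right has 2 {34, 17}.
        Root 34: left subtree has 0 nodes { }, right has 1 {17}.
      Root 9: left subtree has 4 nodes {3, 25, 27, 2}, right has 1 {36}.
        Root 2: left subtree has 3 nodes {3, 25, 27}, right has 0 { }.
          Root 3: left subtree has 0 nodes { }, right has 2 {25, 27}.
            Root 27: left subtree has 1 node {25}, right has 0 { }.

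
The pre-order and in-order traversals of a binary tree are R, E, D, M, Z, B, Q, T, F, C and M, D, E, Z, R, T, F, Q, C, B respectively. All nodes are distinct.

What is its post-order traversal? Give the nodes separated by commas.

The first element of pre-order is the root; it splits in-order into left and right subtrees.
Root R: left subtree has 4 nodes {M, D, E, Z}, right has 5 {T, F, Q, C, B}.
  Root E: left subtree has 2 nodes {M, D}, right has 1 {Z}.
    Root D: left subtree has 1 node {M}, right has 0 { }.
  Root B: left subtree has 4 nodes {T, F, Q, C}, right has 0 { }.
    Root Q: left subtree has 2 nodes {T, F}, right has 1 {C}.
      Root T: left subtree has 0 nodes { }, right has 1 {F}.

M, D, Z, E, F, T, C, Q, B, R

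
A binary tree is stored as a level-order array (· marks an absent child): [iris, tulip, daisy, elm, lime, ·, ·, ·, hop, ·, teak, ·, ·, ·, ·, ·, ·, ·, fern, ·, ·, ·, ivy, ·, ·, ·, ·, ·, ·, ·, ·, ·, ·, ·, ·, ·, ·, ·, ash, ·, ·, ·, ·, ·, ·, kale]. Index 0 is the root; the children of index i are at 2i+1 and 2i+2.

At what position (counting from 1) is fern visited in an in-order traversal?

3

In-order visits the left subtree, then the node, then the right subtree.
At iris: go left to tulip.
  At tulip: go left to elm.
    At elm: no left child.
    Visit elm.
    At elm: go right to hop.
      At hop: no left child.
      Visit hop.
      At hop: go right to fern.
        At fern: no left child.
        Visit fern.
        At fern: go right to ash.
          ash is a leaf — visit ash.
  Visit tulip.
  At tulip: go right to lime.
    At lime: no left child.
    Visit lime.
    At lime: go right to teak.
      At teak: no left child.
      Visit teak.
      At teak: go right to ivy.
        At ivy: go left to kale.
          kale is a leaf — visit kale.
        Visit ivy.
        At ivy: no right child.
Visit iris.
At iris: go right to daisy.
  daisy is a leaf — visit daisy.
Full in-order sequence: elm, hop, fern, ash, tulip, lime, teak, kale, ivy, iris, daisy.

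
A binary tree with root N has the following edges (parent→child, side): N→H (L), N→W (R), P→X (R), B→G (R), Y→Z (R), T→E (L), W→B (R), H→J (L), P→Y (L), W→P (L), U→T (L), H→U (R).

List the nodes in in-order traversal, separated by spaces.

In-order visits the left subtree, then the node, then the right subtree.
At N: go left to H.
  At H: go left to J.
    J is a leaf — visit J.
  Visit H.
  At H: go right to U.
    At U: go left to T.
      At T: go left to E.
        E is a leaf — visit E.
      Visit T.
      At T: no right child.
    Visit U.
    At U: no right child.
Visit N.
At N: go right to W.
  At W: go left to P.
    At P: go left to Y.
      At Y: no left child.
      Visit Y.
      At Y: go right to Z.
        Z is a leaf — visit Z.
    Visit P.
    At P: go right to X.
      X is a leaf — visit X.
  Visit W.
  At W: go right to B.
    At B: no left child.
    Visit B.
    At B: go right to G.
      G is a leaf — visit G.

J H E T U N Y Z P X W B G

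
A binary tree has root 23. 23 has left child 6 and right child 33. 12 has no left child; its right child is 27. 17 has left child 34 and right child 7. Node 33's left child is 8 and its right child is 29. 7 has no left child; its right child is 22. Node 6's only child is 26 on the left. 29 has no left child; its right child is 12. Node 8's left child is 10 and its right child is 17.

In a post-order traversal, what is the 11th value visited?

29

Post-order visits the left subtree, then the right subtree, then the node.
At 23: go left to 6.
  At 6: go left to 26.
    26 is a leaf — visit 26.
  At 6: no right child.
  Visit 6.
At 23: go right to 33.
  At 33: go left to 8.
    At 8: go left to 10.
      10 is a leaf — visit 10.
    At 8: go right to 17.
      At 17: go left to 34.
        34 is a leaf — visit 34.
      At 17: go right to 7.
        At 7: no left child.
        At 7: go right to 22.
          22 is a leaf — visit 22.
        Visit 7.
      Visit 17.
    Visit 8.
  At 33: go right to 29.
    At 29: no left child.
    At 29: go right to 12.
      At 12: no left child.
      At 12: go right to 27.
        27 is a leaf — visit 27.
      Visit 12.
    Visit 29.
  Visit 33.
Visit 23.
Full post-order sequence: 26, 6, 10, 34, 22, 7, 17, 8, 27, 12, 29, 33, 23.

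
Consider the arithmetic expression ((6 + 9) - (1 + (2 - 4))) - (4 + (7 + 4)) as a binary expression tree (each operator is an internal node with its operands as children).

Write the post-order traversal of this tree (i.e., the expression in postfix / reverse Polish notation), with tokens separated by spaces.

Post-order on an expression tree gives postfix notation: for each operator, emit left operand, right operand, then the operator.

6 9 + 1 2 4 - + - 4 7 4 + + -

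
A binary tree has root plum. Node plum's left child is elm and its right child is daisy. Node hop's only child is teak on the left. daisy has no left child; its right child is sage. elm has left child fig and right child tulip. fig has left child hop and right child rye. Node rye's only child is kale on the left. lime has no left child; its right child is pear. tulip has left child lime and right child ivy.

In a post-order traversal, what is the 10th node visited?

elm

Post-order visits the left subtree, then the right subtree, then the node.
At plum: go left to elm.
  At elm: go left to fig.
    At fig: go left to hop.
      At hop: go left to teak.
        teak is a leaf — visit teak.
      At hop: no right child.
      Visit hop.
    At fig: go right to rye.
      At rye: go left to kale.
        kale is a leaf — visit kale.
      At rye: no right child.
      Visit rye.
    Visit fig.
  At elm: go right to tulip.
    At tulip: go left to lime.
      At lime: no left child.
      At lime: go right to pear.
        pear is a leaf — visit pear.
      Visit lime.
    At tulip: go right to ivy.
      ivy is a leaf — visit ivy.
    Visit tulip.
  Visit elm.
At plum: go right to daisy.
  At daisy: no left child.
  At daisy: go right to sage.
    sage is a leaf — visit sage.
  Visit daisy.
Visit plum.
Full post-order sequence: teak, hop, kale, rye, fig, pear, lime, ivy, tulip, elm, sage, daisy, plum.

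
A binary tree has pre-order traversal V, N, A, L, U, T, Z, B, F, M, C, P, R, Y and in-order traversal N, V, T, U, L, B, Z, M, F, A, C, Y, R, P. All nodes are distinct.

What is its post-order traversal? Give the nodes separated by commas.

N, T, U, B, M, F, Z, L, Y, R, P, C, A, V

The first element of pre-order is the root; it splits in-order into left and right subtrees.
Root V: left subtree has 1 node {N}, right has 12 {T, U, L, B, Z, M, F, A, C, Y, R, P}.
  Root A: left subtree has 7 nodes {T, U, L, B, Z, M, F}, right has 4 {C, Y, R, P}.
    Root L: left subtree has 2 nodes {T, U}, right has 4 {B, Z, M, F}.
      Root U: left subtree has 1 node {T}, right has 0 { }.
      Root Z: left subtree has 1 node {B}, right has 2 {M, F}.
        Root F: left subtree has 1 node {M}, right has 0 { }.
    Root C: left subtree has 0 nodes { }, right has 3 {Y, R, P}.
      Root P: left subtree has 2 nodes {Y, R}, right has 0 { }.
        Root R: left subtree has 1 node {Y}, right has 0 { }.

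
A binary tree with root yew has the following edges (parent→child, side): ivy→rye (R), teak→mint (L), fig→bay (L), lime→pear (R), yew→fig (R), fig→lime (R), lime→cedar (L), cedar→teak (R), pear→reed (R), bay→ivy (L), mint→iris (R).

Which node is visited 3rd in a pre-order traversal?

Pre-order visits the node, then its left subtree, then its right subtree.
Visit yew.
At yew: no left child.
At yew: go right to fig.
  Visit fig.
  At fig: go left to bay.
    Visit bay.
    At bay: go left to ivy.
      Visit ivy.
      At ivy: no left child.
      At ivy: go right to rye.
        rye is a leaf — visit rye.
    At bay: no right child.
  At fig: go right to lime.
    Visit lime.
    At lime: go left to cedar.
      Visit cedar.
      At cedar: no left child.
      At cedar: go right to teak.
        Visit teak.
        At teak: go left to mint.
          Visit mint.
          At mint: no left child.
          At mint: go right to iris.
            iris is a leaf — visit iris.
        At teak: no right child.
    At lime: go right to pear.
      Visit pear.
      At pear: no left child.
      At pear: go right to reed.
        reed is a leaf — visit reed.
Full pre-order sequence: yew, fig, bay, ivy, rye, lime, cedar, teak, mint, iris, pear, reed.

bay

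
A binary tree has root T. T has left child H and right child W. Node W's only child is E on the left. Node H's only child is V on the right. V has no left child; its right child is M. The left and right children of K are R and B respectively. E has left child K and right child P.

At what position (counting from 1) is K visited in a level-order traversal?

Level-order visits nodes level by level from the root, left to right within each level.
Level 0: T
Level 1: H, W
Level 2: V, E
Level 3: M, K, P
Level 4: R, B
Full level-order sequence: T, H, W, V, E, M, K, P, R, B.

7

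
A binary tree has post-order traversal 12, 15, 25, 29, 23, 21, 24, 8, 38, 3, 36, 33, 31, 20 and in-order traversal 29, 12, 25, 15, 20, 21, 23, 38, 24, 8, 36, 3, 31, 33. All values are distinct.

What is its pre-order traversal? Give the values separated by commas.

The last element of post-order is the root; it splits in-order into left and right subtrees.
Root 20: left subtree has 4 nodes {29, 12, 25, 15}, right has 9 {21, 23, 38, 24, 8, 36, 3, 31, 33}.
  Root 29: left subtree has 0 nodes { }, right has 3 {12, 25, 15}.
    Root 25: left subtree has 1 node {12}, right has 1 {15}.
  Root 31: left subtree has 7 nodes {21, 23, 38, 24, 8, 36, 3}, right has 1 {33}.
    Root 36: left subtree has 5 nodes {21, 23, 38, 24, 8}, right has 1 {3}.
      Root 38: left subtree has 2 nodes {21, 23}, right has 2 {24, 8}.
        Root 21: left subtree has 0 nodes { }, right has 1 {23}.
        Root 8: left subtree has 1 node {24}, right has 0 { }.

20, 29, 25, 12, 15, 31, 36, 38, 21, 23, 8, 24, 3, 33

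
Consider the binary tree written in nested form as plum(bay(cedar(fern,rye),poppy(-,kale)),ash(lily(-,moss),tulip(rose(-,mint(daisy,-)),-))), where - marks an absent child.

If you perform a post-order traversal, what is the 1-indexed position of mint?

Post-order visits the left subtree, then the right subtree, then the node.
At plum: go left to bay.
  At bay: go left to cedar.
    At cedar: go left to fern.
      fern is a leaf — visit fern.
    At cedar: go right to rye.
      rye is a leaf — visit rye.
    Visit cedar.
  At bay: go right to poppy.
    At poppy: no left child.
    At poppy: go right to kale.
      kale is a leaf — visit kale.
    Visit poppy.
  Visit bay.
At plum: go right to ash.
  At ash: go left to lily.
    At lily: no left child.
    At lily: go right to moss.
      moss is a leaf — visit moss.
    Visit lily.
  At ash: go right to tulip.
    At tulip: go left to rose.
      At rose: no left child.
      At rose: go right to mint.
        At mint: go left to daisy.
          daisy is a leaf — visit daisy.
        At mint: no right child.
        Visit mint.
      Visit rose.
    At tulip: no right child.
    Visit tulip.
  Visit ash.
Visit plum.
Full post-order sequence: fern, rye, cedar, kale, poppy, bay, moss, lily, daisy, mint, rose, tulip, ash, plum.

10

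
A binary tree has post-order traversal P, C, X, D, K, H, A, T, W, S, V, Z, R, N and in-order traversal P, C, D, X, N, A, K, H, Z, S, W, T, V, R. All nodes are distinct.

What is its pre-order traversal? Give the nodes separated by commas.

N, D, C, P, X, R, Z, A, H, K, V, S, W, T

The last element of post-order is the root; it splits in-order into left and right subtrees.
Root N: left subtree has 4 nodes {P, C, D, X}, right has 9 {A, K, H, Z, S, W, T, V, R}.
  Root D: left subtree has 2 nodes {P, C}, right has 1 {X}.
    Root C: left subtree has 1 node {P}, right has 0 { }.
  Root R: left subtree has 8 nodes {A, K, H, Z, S, W, T, V}, right has 0 { }.
    Root Z: left subtree has 3 nodes {A, K, H}, right has 4 {S, W, T, V}.
      Root A: left subtree has 0 nodes { }, right has 2 {K, H}.
        Root H: left subtree has 1 node {K}, right has 0 { }.
      Root V: left subtree has 3 nodes {S, W, T}, right has 0 { }.
        Root S: left subtree has 0 nodes { }, right has 2 {W, T}.
          Root W: left subtree has 0 nodes { }, right has 1 {T}.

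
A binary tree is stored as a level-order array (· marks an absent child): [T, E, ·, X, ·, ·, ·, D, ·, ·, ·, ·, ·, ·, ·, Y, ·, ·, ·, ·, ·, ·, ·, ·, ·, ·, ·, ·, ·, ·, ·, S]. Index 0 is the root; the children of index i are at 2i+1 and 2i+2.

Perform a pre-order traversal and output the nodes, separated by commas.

Pre-order visits the node, then its left subtree, then its right subtree.
Visit T.
At T: go left to E.
  Visit E.
  At E: go left to X.
    Visit X.
    At X: go left to D.
      Visit D.
      At D: go left to Y.
        Visit Y.
        At Y: go left to S.
          S is a leaf — visit S.
        At Y: no right child.
      At D: no right child.
    At X: no right child.
  At E: no right child.
At T: no right child.

T, E, X, D, Y, S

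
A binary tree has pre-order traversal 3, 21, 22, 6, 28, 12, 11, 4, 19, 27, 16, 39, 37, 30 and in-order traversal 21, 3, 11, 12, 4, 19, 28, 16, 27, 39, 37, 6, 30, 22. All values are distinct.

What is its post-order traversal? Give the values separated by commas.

21, 11, 19, 4, 12, 16, 37, 39, 27, 28, 30, 6, 22, 3

The first element of pre-order is the root; it splits in-order into left and right subtrees.
Root 3: left subtree has 1 node {21}, right has 12 {11, 12, 4, 19, 28, 16, 27, 39, 37, 6, 30, 22}.
  Root 22: left subtree has 11 nodes {11, 12, 4, 19, 28, 16, 27, 39, 37, 6, 30}, right has 0 { }.
    Root 6: left subtree has 9 nodes {11, 12, 4, 19, 28, 16, 27, 39, 37}, right has 1 {30}.
      Root 28: left subtree has 4 nodes {11, 12, 4, 19}, right has 4 {16, 27, 39, 37}.
        Root 12: left subtree has 1 node {11}, right has 2 {4, 19}.
          Root 4: left subtree has 0 nodes { }, right has 1 {19}.
        Root 27: left subtree has 1 node {16}, right has 2 {39, 37}.
          Root 39: left subtree has 0 nodes { }, right has 1 {37}.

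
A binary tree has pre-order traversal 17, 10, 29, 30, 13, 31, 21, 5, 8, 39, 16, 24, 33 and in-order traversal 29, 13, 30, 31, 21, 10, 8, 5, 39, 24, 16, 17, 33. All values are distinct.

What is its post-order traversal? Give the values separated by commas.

The first element of pre-order is the root; it splits in-order into left and right subtrees.
Root 17: left subtree has 11 nodes {29, 13, 30, 31, 21, 10, 8, 5, 39, 24, 16}, right has 1 {33}.
  Root 10: left subtree has 5 nodes {29, 13, 30, 31, 21}, right has 5 {8, 5, 39, 24, 16}.
    Root 29: left subtree has 0 nodes { }, right has 4 {13, 30, 31, 21}.
      Root 30: left subtree has 1 node {13}, right has 2 {31, 21}.
        Root 31: left subtree has 0 nodes { }, right has 1 {21}.
    Root 5: left subtree has 1 node {8}, right has 3 {39, 24, 16}.
      Root 39: left subtree has 0 nodes { }, right has 2 {24, 16}.
        Root 16: left subtree has 1 node {24}, right has 0 { }.

13, 21, 31, 30, 29, 8, 24, 16, 39, 5, 10, 33, 17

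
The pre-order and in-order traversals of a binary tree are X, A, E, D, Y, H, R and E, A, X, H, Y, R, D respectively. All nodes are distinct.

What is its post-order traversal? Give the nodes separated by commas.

The first element of pre-order is the root; it splits in-order into left and right subtrees.
Root X: left subtree has 2 nodes {E, A}, right has 4 {H, Y, R, D}.
  Root A: left subtree has 1 node {E}, right has 0 { }.
  Root D: left subtree has 3 nodes {H, Y, R}, right has 0 { }.
    Root Y: left subtree has 1 node {H}, right has 1 {R}.

E, A, H, R, Y, D, X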